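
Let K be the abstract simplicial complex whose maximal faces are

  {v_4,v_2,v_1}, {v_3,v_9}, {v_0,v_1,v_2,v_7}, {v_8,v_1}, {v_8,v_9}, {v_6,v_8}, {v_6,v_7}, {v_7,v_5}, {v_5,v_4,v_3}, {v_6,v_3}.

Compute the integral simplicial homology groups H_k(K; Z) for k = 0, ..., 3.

H_0 = Z,  H_1 = Z^4,  H_2 = 0,  H_3 = 0.

K has 10 vertices, 18 edges, 6 triangles, 1 3-simplex.
rank ∂_0 = 0, rank ∂_1 = 9 ⇒ b_0 = 10 − 0 − 9 = 1; all invariant factors of ∂_1 are 1 so no torsion. So H_0 ≅ Z.
rank ∂_1 = 9, rank ∂_2 = 5 ⇒ b_1 = 18 − 9 − 5 = 4; all invariant factors of ∂_2 are 1 so no torsion. So H_1 ≅ Z^4.
rank ∂_2 = 5, rank ∂_3 = 1 ⇒ b_2 = 6 − 5 − 1 = 0; all invariant factors of ∂_3 are 1 so no torsion. So H_2 ≅ 0.
rank ∂_3 = 1, rank ∂_4 = 0 ⇒ b_3 = 1 − 1 − 0 = 0. So H_3 ≅ 0.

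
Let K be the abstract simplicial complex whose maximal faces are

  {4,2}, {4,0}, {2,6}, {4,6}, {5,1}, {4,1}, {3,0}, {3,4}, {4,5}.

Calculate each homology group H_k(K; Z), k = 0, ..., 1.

H_0 ≅ Z,  H_1 ≅ Z^3.

Take the total order 0 < 1 < 2 < 3 < 4 < 5 < 6 on the vertex set. Then K (dimension 1) consists of the simplices:

  0-simplices (7): [0], [1], [2], [3], [4], [5], [6]
  1-simplices (9): [0,3], [0,4], [1,4], [1,5], [2,4], [2,6], [3,4], [4,5], [4,6]

so the chain groups are C_0 ≅ Z^7, C_1 ≅ Z^9.

∂_1: C_1 → C_0 sends each edge [p,q] (with p < q) to q − p. For instance
  ∂[4,6] = [6] − [4].
This gives a 7×9 integer matrix of rank 6; reducing to Smith normal form yields diagonal entries (1,1,1,1,1,1).

Reading off H_k = ker ∂_k / im ∂_{k+1}:

  H_0: rank C_0 − rank ∂_1 = 7 − 6 = 1, and the invariant factors of ∂_1 are all 1, so H_0 = Z.
  H_1: rank ker ∂_1 − rank ∂_2 = (9 − 6) − 0 = 3, and there is no ∂_2, so H_1 = Z^3.

(K is a triangulation of a wedge of 3 circles.)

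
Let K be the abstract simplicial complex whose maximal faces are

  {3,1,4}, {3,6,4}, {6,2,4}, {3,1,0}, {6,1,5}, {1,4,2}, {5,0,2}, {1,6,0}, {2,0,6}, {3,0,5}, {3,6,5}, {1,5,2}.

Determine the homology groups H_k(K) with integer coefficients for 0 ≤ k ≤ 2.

Order the vertices as 0 < 1 < 2 < 3 < 4 < 5 < 6. Listing each simplex with vertices in this order, K has dimension 2 with simplices:

  0-simplices (7): [0], [1], [2], [3], [4], [5], [6]
  1-simplices (18): [0,1], [0,2], [0,3], [0,5], [0,6], [1,2], [1,3], [1,4], [1,5], [1,6], [2,4], [2,5], [2,6], [3,4], [3,5], [3,6], [4,6], [5,6]
  2-simplices (12): [0,1,3], [0,1,6], [0,2,5], [0,2,6], [0,3,5], [1,2,4], [1,2,5], [1,3,4], [1,5,6], [2,4,6], [3,4,6], [3,5,6]

Hence C_0 ≅ Z^7, C_1 ≅ Z^18, C_2 ≅ Z^12.

Boundary ∂_1: C_1 → C_0 maps an edge to its endpoints' difference, ∂[p,q] = q − p.
The 7×18 boundary matrix has rank 6 and Smith normal form diag(1,1,1,1,1,1).

∂_2: C_2 → C_1 maps a triangle to the signed sum of its edges. For instance
  ∂[1,3,4] = [3,4] − [1,4] + [1,3],
  ∂[0,1,3] = [1,3] − [0,3] + [0,1].
As a 18×12 matrix over Z this has rank 12, with invariant factors (1,1,1,1,1,1,1,1,1,1,1,2).

Now H_k = ker ∂_k / im ∂_{k+1}, so:

  H_0: rank C_0 − rank ∂_1 = 7 − 6 = 1, and the invariant factors of ∂_1 are all 1, so H_0 = Z.
  H_1: rank ker ∂_1 − rank ∂_2 = (18 − 6) − 12 = 0, and ∂_2 has invariant factor 2 > 1, so H_1 = Z_2.
  H_2: rank ker ∂_2 − rank ∂_3 = (12 − 12) − 0 = 0, and there is no ∂_3, so H_2 = 0.

(K is a triangulation of the real projective plane RP^2.)

H_0 ≅ Z,  H_1 ≅ Z_2,  H_2 = 0.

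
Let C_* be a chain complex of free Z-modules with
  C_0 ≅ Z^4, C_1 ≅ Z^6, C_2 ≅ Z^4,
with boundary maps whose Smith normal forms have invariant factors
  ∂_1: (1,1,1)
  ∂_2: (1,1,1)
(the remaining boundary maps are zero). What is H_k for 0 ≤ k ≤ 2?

H_0: b_0 = 4 − 0 − 3 = 1; torsion from ∂_1 factors > 1: none. So H_0 = Z.
H_1: b_1 = 6 − 3 − 3 = 0; torsion from ∂_2 factors > 1: none. So H_1 = 0.
H_2: b_2 = 4 − 3 − 0 = 1; torsion from ∂_3 factors > 1: none. So H_2 = Z.

H_0 = Z,  H_1 = 0,  H_2 = Z.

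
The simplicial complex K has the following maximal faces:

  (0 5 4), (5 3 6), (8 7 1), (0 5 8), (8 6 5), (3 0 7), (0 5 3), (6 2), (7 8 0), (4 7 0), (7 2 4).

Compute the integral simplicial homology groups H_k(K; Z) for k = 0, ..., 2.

Order the vertices as 0 < 1 < 2 < 3 < 4 < 5 < 6 < 7 < 8. Listing each simplex with vertices in this order, K has dimension 2 with simplices:

  0-simplices (9): [0], [1], [2], [3], [4], [5], [6], [7], [8]
  1-simplices (19): [0,3], [0,4], [0,5], [0,7], [0,8], [1,7], [1,8], [2,4], [2,6], [2,7], [3,5], [3,6], [3,7], [4,5], [4,7], [5,6], [5,8], [6,8], [7,8]
  2-simplices (10): [0,3,5], [0,3,7], [0,4,5], [0,4,7], [0,5,8], [0,7,8], [1,7,8], [2,4,7], [3,5,6], [5,6,8]

Hence C_0 ≅ Z^9, C_1 ≅ Z^19, C_2 ≅ Z^10.

Boundary ∂_1: C_1 → C_0 is given by ∂[p,q] = [q] − [p]. For instance
  ∂[2,6] = [6] − [2].
This gives a 9×19 integer matrix of rank 8; reducing to Smith normal form yields diagonal entries (1,1,1,1,1,1,1,1).

Boundary ∂_2: C_2 → C_1 acts by ∂[p,q,r] = [q,r] − [p,r] + [p,q]. For instance
  ∂[0,4,5] = [4,5] − [0,5] + [0,4],
  ∂[1,7,8] = [7,8] − [1,8] + [1,7].
The 19×10 boundary matrix has rank 10 and Smith normal form diag(1,1,1,1,1,1,1,1,1,1).

Now H_k = ker ∂_k / im ∂_{k+1}, so:

  H_0: rank C_0 − rank ∂_1 = 9 − 8 = 1, and the invariant factors of ∂_1 are all 1, so H_0 = Z.
  H_1: rank ker ∂_1 − rank ∂_2 = (19 − 8) − 10 = 1, and the invariant factors of ∂_2 are all 1, so H_1 = Z.
  H_2: rank ker ∂_2 − rank ∂_3 = (10 − 10) − 0 = 0, and there is no ∂_3, so H_2 = 0.

As a check, the Euler characteristic is 9 − 19 + 10 = 0, which agrees with 1 − 1 + 0 = 0.

H_0 ≅ Z,  H_1 ≅ Z,  H_2 = 0.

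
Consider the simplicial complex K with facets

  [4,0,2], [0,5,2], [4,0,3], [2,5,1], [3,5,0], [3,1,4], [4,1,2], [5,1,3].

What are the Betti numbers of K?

K has 6 vertices, 12 edges, 8 triangles.
rank ∂_0 = 0, rank ∂_1 = 5 ⇒ b_0 = 6 − 0 − 5 = 1; all invariant factors of ∂_1 are 1 so no torsion. So H_0 ≅ Z.
rank ∂_1 = 5, rank ∂_2 = 7 ⇒ b_1 = 12 − 5 − 7 = 0; all invariant factors of ∂_2 are 1 so no torsion. So H_1 ≅ 0.
rank ∂_2 = 7, rank ∂_3 = 0 ⇒ b_2 = 8 − 7 − 0 = 1. So H_2 ≅ Z.

b_0 = 1, b_1 = 0, b_2 = 1.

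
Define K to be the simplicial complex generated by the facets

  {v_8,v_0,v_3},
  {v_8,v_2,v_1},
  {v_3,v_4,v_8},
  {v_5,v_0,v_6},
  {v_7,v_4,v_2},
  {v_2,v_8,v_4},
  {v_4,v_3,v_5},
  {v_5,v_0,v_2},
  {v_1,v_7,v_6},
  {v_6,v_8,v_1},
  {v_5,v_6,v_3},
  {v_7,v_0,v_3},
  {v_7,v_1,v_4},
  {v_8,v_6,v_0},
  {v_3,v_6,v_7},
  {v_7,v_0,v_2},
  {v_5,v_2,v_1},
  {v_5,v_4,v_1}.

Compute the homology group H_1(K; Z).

H_1 ≅ Z × Z/2.

Take the total order v_0 < v_1 < v_2 < v_3 < v_4 < v_5 < v_6 < v_7 < v_8 on the vertex set. Then K (dimension 2) consists of the simplices:

  0-simplices (9): [v_0], [v_1], [v_2], [v_3], [v_4], [v_5], [v_6], [v_7], [v_8]
  1-simplices (27): (27 of them)
  2-simplices (18): (18 of them)

so the chain groups are C_0 ≅ Z^9, C_1 ≅ Z^27, C_2 ≅ Z^18.

∂_1: C_1 → C_0 is given by ∂[p,q] = [q] − [p].
The resulting 9×27 matrix has rank 8, and its Smith normal form has invariant factors (1,1,1,1,1,1,1,1).

The boundary map ∂_2: C_2 → C_1 acts by ∂[p,q,r] = [q,r] − [p,r] + [p,q]. For instance
  ∂[v_1,v_6,v_8] = [v_6,v_8] − [v_1,v_8] + [v_1,v_6],
  ∂[v_0,v_3,v_8] = [v_3,v_8] − [v_0,v_8] + [v_0,v_3].
The resulting 27×18 matrix has rank 18, and its Smith normal form has invariant factors (1,1,1,1,1,1,1,1,1,1,1,1,1,1,1,1,1,2).

Computing H_k = (kernel of ∂_k) / (image of ∂_{k+1}):

  H_1: rank ker ∂_1 − rank ∂_2 = (27 − 8) − 18 = 1, and ∂_2 has invariant factor 2 > 1, so H_1 ≅ Z × Z/2.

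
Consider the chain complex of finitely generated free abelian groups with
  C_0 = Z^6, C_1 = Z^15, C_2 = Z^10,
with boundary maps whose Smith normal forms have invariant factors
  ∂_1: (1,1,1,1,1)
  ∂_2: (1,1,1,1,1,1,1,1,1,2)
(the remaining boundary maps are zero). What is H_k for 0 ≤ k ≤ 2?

H_0: b_0 = 6 − 0 − 5 = 1; torsion from ∂_1 factors > 1: none. So H_0 = Z.
H_1: b_1 = 15 − 5 − 10 = 0; torsion from ∂_2 factors > 1: [2]. So H_1 = Z/2Z.
H_2: b_2 = 10 − 10 − 0 = 0; torsion from ∂_3 factors > 1: none. So H_2 = 0.

H_0 = Z,  H_1 = Z/2Z,  H_2 = 0.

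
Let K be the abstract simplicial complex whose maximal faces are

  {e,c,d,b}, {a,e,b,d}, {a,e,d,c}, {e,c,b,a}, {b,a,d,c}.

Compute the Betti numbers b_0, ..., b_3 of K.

b_0 = 1, b_1 = 0, b_2 = 0, b_3 = 1.

Take the total order a < b < c < d < e on the vertex set. Then K (dimension 3) consists of the simplices:

  0-simplices (5): a, b, c, d, e
  1-simplices (10): ab, ac, ad, ae, bc, bd, be, cd, ce, de
  2-simplices (10): abc, abd, abe, acd, ace, ade, bcd, bce, bde, cde
  3-simplices (5): abcd, abce, abde, acde, bcde

so the chain groups are C_0 ≅ Z^5, C_1 ≅ Z^10, C_2 ≅ Z^10, C_3 ≅ Z^5.

∂_1: C_1 → C_0 maps an edge to its endpoints' difference, ∂[p,q] = q − p. For instance
  ∂de = e − d.
As a 5×10 matrix over Z this has rank 4, with invariant factors (1,1,1,1).

∂_2: C_2 → C_1 maps a triangle to the signed sum of its edges. For instance
  ∂ace = ce − ae + ac,
  ∂abc = bc − ac + ab.
The resulting 10×10 matrix has rank 6, and its Smith normal form has invariant factors (1,1,1,1,1,1).

The boundary map ∂_3: C_3 → C_2 sends each 3-simplex σ to the alternating sum Σ_i (−1)^i (σ with its i-th vertex removed). For instance
  ∂abcd = bcd − acd + abd − abc,
  ∂bcde = cde − bde + bce − bcd.
This gives a 10×5 integer matrix of rank 4; reducing to Smith normal form yields diagonal entries (1,1,1,1).

Now H_k = ker ∂_k / im ∂_{k+1}, so:

  H_0: rank C_0 − rank ∂_1 = 5 − 4 = 1, and the invariant factors of ∂_1 are all 1, so H_0 = Z.
  H_1: rank ker ∂_1 − rank ∂_2 = (10 − 4) − 6 = 0, and the invariant factors of ∂_2 are all 1, so H_1 = 0.
  H_2: rank ker ∂_2 − rank ∂_3 = (10 − 6) − 4 = 0, and the invariant factors of ∂_3 are all 1, so H_2 = 0.
  H_3: rank ker ∂_3 − rank ∂_4 = (5 − 4) − 0 = 1, and there is no ∂_4, so H_3 = Z.

(K is a triangulation of the 3-sphere S^3.)

Hence the Betti numbers are b_0 = 1, b_1 = 0, b_2 = 0, b_3 = 1.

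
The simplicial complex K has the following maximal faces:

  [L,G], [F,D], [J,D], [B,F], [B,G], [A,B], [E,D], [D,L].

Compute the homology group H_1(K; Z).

H_1 ≅ Z.

K has 8 vertices, 8 edges.
rank ∂_1 = 7, rank ∂_2 = 0 ⇒ b_1 = 8 − 7 − 0 = 1. So H_1 ≅ Z.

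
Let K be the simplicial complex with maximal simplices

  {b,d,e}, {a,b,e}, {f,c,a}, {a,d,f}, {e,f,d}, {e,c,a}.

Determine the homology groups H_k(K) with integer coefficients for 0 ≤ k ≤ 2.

Order the vertices as a < b < c < d < e < f. Listing each simplex with vertices in this order, K has dimension 2 with simplices:

  0-simplices (6): a, b, c, d, e, f
  1-simplices (12): ab, ac, ad, ae, af, bd, be, ce, cf, de, df, ef
  2-simplices (6): abe, ace, acf, adf, bde, def

so the chain groups are C_0 ≅ Z^6, C_1 ≅ Z^12, C_2 ≅ Z^6.

∂_1: C_1 → C_0 is given by ∂[p,q] = [q] − [p]. For instance
  ∂be = e − b.
As a 6×12 matrix over Z this has rank 5, with invariant factors (1,1,1,1,1).

∂_2: C_2 → C_1 sends each 2-simplex [p,q,r] to [q,r] − [p,r] + [p,q]. For instance
  ∂bde = de − be + bd,
  ∂adf = df − af + ad.
The resulting 12×6 matrix has rank 6, and its Smith normal form has invariant factors (1,1,1,1,1,1).

From H_k ≅ ker(∂_k) / im(∂_{k+1}) we obtain:

  H_0: rank C_0 − rank ∂_1 = 6 − 5 = 1, and the invariant factors of ∂_1 are all 1, so H_0 = Z.
  H_1: rank ker ∂_1 − rank ∂_2 = (12 − 5) − 6 = 1, and the invariant factors of ∂_2 are all 1, so H_1 = Z.
  H_2: rank ker ∂_2 − rank ∂_3 = (6 − 6) − 0 = 0, and there is no ∂_3, so H_2 = 0.

H_0 = Z,  H_1 = Z,  H_2 = 0.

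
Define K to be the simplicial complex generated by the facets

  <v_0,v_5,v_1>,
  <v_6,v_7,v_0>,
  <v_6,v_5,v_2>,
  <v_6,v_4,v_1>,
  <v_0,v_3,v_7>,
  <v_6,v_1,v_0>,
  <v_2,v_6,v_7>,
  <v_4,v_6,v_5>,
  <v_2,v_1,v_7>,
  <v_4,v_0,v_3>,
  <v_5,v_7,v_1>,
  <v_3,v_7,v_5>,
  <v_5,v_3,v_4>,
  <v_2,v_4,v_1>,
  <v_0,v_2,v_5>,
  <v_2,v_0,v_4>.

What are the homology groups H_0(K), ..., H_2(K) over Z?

Order the vertices as v_0 < v_1 < v_2 < v_3 < v_4 < v_5 < v_6 < v_7. Listing each simplex with vertices in this order, K has dimension 2 with simplices:

  0-simplices (8): [v_0], [v_1], [v_2], [v_3], [v_4], [v_5], [v_6], [v_7]
  1-simplices (24): (24 of them)
  2-simplices (16): (16 of them)

giving chain groups C_0 ≅ Z^8, C_1 ≅ Z^24, C_2 ≅ Z^16.

The boundary map ∂_1: C_1 → C_0 maps an edge to its endpoints' difference, ∂[p,q] = q − p.
The resulting 8×24 matrix has rank 7, and its Smith normal form has invariant factors (1,1,1,1,1,1,1).

The boundary map ∂_2: C_2 → C_1 acts by ∂[p,q,r] = [q,r] − [p,r] + [p,q]. For instance
  ∂[v_0,v_3,v_7] = [v_3,v_7] − [v_0,v_7] + [v_0,v_3],
  ∂[v_0,v_2,v_5] = [v_2,v_5] − [v_0,v_5] + [v_0,v_2].
As a 24×16 matrix over Z this has rank 15, with invariant factors (1,1,1,1,1,1,1,1,1,1,1,1,1,1,1).

Now H_k = ker ∂_k / im ∂_{k+1}, so:

  H_0: rank C_0 − rank ∂_1 = 8 − 7 = 1, and the invariant factors of ∂_1 are all 1, so H_0 = Z.
  H_1: rank ker ∂_1 − rank ∂_2 = (24 − 7) − 15 = 2, and the invariant factors of ∂_2 are all 1, so H_1 = Z^2.
  H_2: rank ker ∂_2 − rank ∂_3 = (16 − 15) − 0 = 1, and there is no ∂_3, so H_2 = Z.

H_0 = Z,  H_1 = Z^2,  H_2 = Z.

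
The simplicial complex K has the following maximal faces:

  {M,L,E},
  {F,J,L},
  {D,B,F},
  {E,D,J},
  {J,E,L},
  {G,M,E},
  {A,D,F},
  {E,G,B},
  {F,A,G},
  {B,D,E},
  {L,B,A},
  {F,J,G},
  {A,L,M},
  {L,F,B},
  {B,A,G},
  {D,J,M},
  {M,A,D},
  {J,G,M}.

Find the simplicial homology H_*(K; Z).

Take the total order A < B < D < E < F < G < J < L < M on the vertex set. Then K (dimension 2) consists of the simplices:

  0-simplices (9): A, B, D, E, F, G, J, L, M
  1-simplices (27): AB, AD, AF, AG, AL, AM, BD, BE, BF, BG, BL, DE, DF, DJ, DM, EG, EJ, EL, EM, FG, FJ, FL, GJ, GM, JL, JM, LM
  2-simplices (18): ABG, ABL, ADF, ADM, AFG, ALM, BDE, BDF, BEG, BFL, DEJ, DJM, EGM, EJL, ELM, FGJ, FJL, GJM

so the chain groups are C_0 ≅ Z^9, C_1 ≅ Z^27, C_2 ≅ Z^18.

∂_1: C_1 → C_0 maps an edge to its endpoints' difference, ∂[p,q] = q − p.
This gives a 9×27 integer matrix of rank 8; reducing to Smith normal form yields diagonal entries (1,1,1,1,1,1,1,1).

The boundary map ∂_2: C_2 → C_1 acts by ∂[p,q,r] = [q,r] − [p,r] + [p,q]. For instance
  ∂ABL = BL − AL + AB,
  ∂BDF = DF − BF + BD.
The 27×18 boundary matrix has rank 18 and Smith normal form diag(1,1,1,1,1,1,1,1,1,1,1,1,1,1,1,1,1,2).

Now H_k = ker ∂_k / im ∂_{k+1}, so:

  H_0: rank C_0 − rank ∂_1 = 9 − 8 = 1, and the invariant factors of ∂_1 are all 1, so H_0 ≅ Z.
  H_1: rank ker ∂_1 − rank ∂_2 = (27 − 8) − 18 = 1, and ∂_2 has invariant factor 2 > 1, so H_1 ≅ Z ⊕ Z/2.
  H_2: rank ker ∂_2 − rank ∂_3 = (18 − 18) − 0 = 0, and there is no ∂_3, so H_2 ≅ 0.

H_0 = Z,  H_1 = Z ⊕ Z/2,  H_2 = 0.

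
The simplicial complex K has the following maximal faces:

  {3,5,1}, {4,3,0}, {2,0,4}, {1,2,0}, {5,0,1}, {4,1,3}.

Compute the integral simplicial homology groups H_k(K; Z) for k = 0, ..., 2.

H_0 = Z,  H_1 = Z,  H_2 = 0.

Take the total order 0 < 1 < 2 < 3 < 4 < 5 on the vertex set. Then K (dimension 2) consists of the simplices:

  0-simplices (6): [0], [1], [2], [3], [4], [5]
  1-simplices (12): [0,1], [0,2], [0,3], [0,4], [0,5], [1,2], [1,3], [1,4], [1,5], [2,4], [3,4], [3,5]
  2-simplices (6): [0,1,2], [0,1,5], [0,2,4], [0,3,4], [1,3,4], [1,3,5]

so the chain groups are C_0 ≅ Z^6, C_1 ≅ Z^12, C_2 ≅ Z^6.

∂_1: C_1 → C_0 maps an edge to its endpoints' difference, ∂[p,q] = q − p.
The resulting 6×12 matrix has rank 5, and its Smith normal form has invariant factors (1,1,1,1,1).

The boundary map ∂_2: C_2 → C_1 sends each 2-simplex [p,q,r] to [q,r] − [p,r] + [p,q]. For instance
  ∂[0,2,4] = [2,4] − [0,4] + [0,2],
  ∂[1,3,4] = [3,4] − [1,4] + [1,3].
As a 12×6 matrix over Z this has rank 6, with invariant factors (1,1,1,1,1,1).

Now H_k = ker ∂_k / im ∂_{k+1}, so:

  H_0: rank C_0 − rank ∂_1 = 6 − 5 = 1, and the invariant factors of ∂_1 are all 1, so H_0 ≅ Z.
  H_1: rank ker ∂_1 − rank ∂_2 = (12 − 5) − 6 = 1, and the invariant factors of ∂_2 are all 1, so H_1 ≅ Z.
  H_2: rank ker ∂_2 − rank ∂_3 = (6 − 6) − 0 = 0, and there is no ∂_3, so H_2 ≅ 0.

(K is a triangulation of the cylinder S^1 x I.)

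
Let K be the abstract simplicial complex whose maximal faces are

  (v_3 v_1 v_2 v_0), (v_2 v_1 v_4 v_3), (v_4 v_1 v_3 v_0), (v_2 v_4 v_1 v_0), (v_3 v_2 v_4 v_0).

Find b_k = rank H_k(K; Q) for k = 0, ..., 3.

b_0 = 1, b_1 = 0, b_2 = 0, b_3 = 1.

Fix the vertex order v_0 < v_1 < v_2 < v_3 < v_4 and write every simplex with vertices in increasing order. Then dim K = 3 and the simplices of K are:

  0-simplices (5): [v_0], [v_1], [v_2], [v_3], [v_4]
  1-simplices (10): [v_0,v_1], [v_0,v_2], [v_0,v_3], [v_0,v_4], [v_1,v_2], [v_1,v_3], [v_1,v_4], [v_2,v_3], [v_2,v_4], [v_3,v_4]
  2-simplices (10): [v_0,v_1,v_2], [v_0,v_1,v_3], [v_0,v_1,v_4], [v_0,v_2,v_3], [v_0,v_2,v_4], [v_0,v_3,v_4], [v_1,v_2,v_3], [v_1,v_2,v_4], [v_1,v_3,v_4], [v_2,v_3,v_4]
  3-simplices (5): [v_0,v_1,v_2,v_3], [v_0,v_1,v_2,v_4], [v_0,v_1,v_3,v_4], [v_0,v_2,v_3,v_4], [v_1,v_2,v_3,v_4]

giving chain groups C_0 ≅ Z^5, C_1 ≅ Z^10, C_2 ≅ Z^10, C_3 ≅ Z^5.

∂_1: C_1 → C_0 is given by ∂[p,q] = [q] − [p]. For instance
  ∂[v_1,v_2] = [v_2] − [v_1].
As a 5×10 matrix over Z this has rank 4, with invariant factors (1,1,1,1).

The boundary map ∂_2: C_2 → C_1 maps a triangle to the signed sum of its edges. For instance
  ∂[v_1,v_3,v_4] = [v_3,v_4] − [v_1,v_4] + [v_1,v_3],
  ∂[v_0,v_1,v_3] = [v_1,v_3] − [v_0,v_3] + [v_0,v_1].
As a 10×10 matrix over Z this has rank 6, with invariant factors (1,1,1,1,1,1).

The boundary map ∂_3: C_3 → C_2 sends each 3-simplex σ to the alternating sum Σ_i (−1)^i (σ with its i-th vertex removed). For instance
  ∂[v_0,v_1,v_3,v_4] = [v_1,v_3,v_4] − [v_0,v_3,v_4] + [v_0,v_1,v_4] − [v_0,v_1,v_3],
  ∂[v_0,v_1,v_2,v_4] = [v_1,v_2,v_4] − [v_0,v_2,v_4] + [v_0,v_1,v_4] − [v_0,v_1,v_2].
The resulting 10×5 matrix has rank 4, and its Smith normal form has invariant factors (1,1,1,1).

From H_k ≅ ker(∂_k) / im(∂_{k+1}) we obtain:

  H_0: rank C_0 − rank ∂_1 = 5 − 4 = 1, and the invariant factors of ∂_1 are all 1, so H_0 ≅ Z.
  H_1: rank ker ∂_1 − rank ∂_2 = (10 − 4) − 6 = 0, and the invariant factors of ∂_2 are all 1, so H_1 ≅ 0.
  H_2: rank ker ∂_2 − rank ∂_3 = (10 − 6) − 4 = 0, and the invariant factors of ∂_3 are all 1, so H_2 ≅ 0.
  H_3: rank ker ∂_3 − rank ∂_4 = (5 − 4) − 0 = 1, and there is no ∂_4, so H_3 ≅ Z.

Hence the Betti numbers are b_0 = 1, b_1 = 0, b_2 = 0, b_3 = 1.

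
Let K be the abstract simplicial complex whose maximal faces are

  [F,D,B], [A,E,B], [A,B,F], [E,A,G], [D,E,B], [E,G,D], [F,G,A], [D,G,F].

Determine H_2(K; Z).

Take the total order A < B < D < E < F < G on the vertex set. Then K (dimension 2) consists of the simplices:

  0-simplices (6): A, B, D, E, F, G
  1-simplices (12): AB, AE, AF, AG, BD, BE, BF, DE, DF, DG, EG, FG
  2-simplices (8): ABE, ABF, AEG, AFG, BDE, BDF, DEG, DFG

giving chain groups C_0 ≅ Z^6, C_1 ≅ Z^12, C_2 ≅ Z^8.

Boundary ∂_1: C_1 → C_0 sends each edge [p,q] (with p < q) to q − p.
The resulting 6×12 matrix has rank 5, and its Smith normal form has invariant factors (1,1,1,1,1).

The boundary map ∂_2: C_2 → C_1 acts by ∂[p,q,r] = [q,r] − [p,r] + [p,q]. For instance
  ∂BDE = DE − BE + BD,
  ∂AEG = EG − AG + AE.
The resulting 12×8 matrix has rank 7, and its Smith normal form has invariant factors (1,1,1,1,1,1,1).

From H_k ≅ ker(∂_k) / im(∂_{k+1}) we obtain:

  H_2: rank ker ∂_2 − rank ∂_3 = (8 − 7) − 0 = 1, and there is no ∂_3, so H_2 ≅ Z.

(K is a triangulation of the 2-sphere S^2.)

H_2 ≅ Z.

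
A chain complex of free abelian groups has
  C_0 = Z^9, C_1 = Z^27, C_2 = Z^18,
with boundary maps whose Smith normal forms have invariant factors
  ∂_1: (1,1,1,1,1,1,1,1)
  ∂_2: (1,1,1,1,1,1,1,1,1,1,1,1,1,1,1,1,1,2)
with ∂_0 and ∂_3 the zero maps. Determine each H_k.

H_0: b_0 = 9 − 0 − 8 = 1; torsion from ∂_1 factors > 1: none. So H_0 = Z.
H_1: b_1 = 27 − 8 − 18 = 1; torsion from ∂_2 factors > 1: [2]. So H_1 = Z × Z/2.
H_2: b_2 = 18 − 18 − 0 = 0; torsion from ∂_3 factors > 1: none. So H_2 = 0.

H_0 = Z,  H_1 = Z × Z/2,  H_2 = 0.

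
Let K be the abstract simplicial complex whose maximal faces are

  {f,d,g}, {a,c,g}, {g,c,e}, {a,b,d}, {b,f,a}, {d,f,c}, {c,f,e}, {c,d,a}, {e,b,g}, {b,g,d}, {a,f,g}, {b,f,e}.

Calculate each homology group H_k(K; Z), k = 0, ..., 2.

We work with the vertex ordering a < b < c < d < e < f < g. The simplices of K, each written with vertices in increasing order, are:

  0-simplices (7): a, b, c, d, e, f, g
  1-simplices (18): ab, ac, ad, af, ag, bd, be, bf, bg, cd, ce, cf, cg, df, dg, ef, eg, fg
  2-simplices (12): abd, abf, acd, acg, afg, bdg, bef, beg, cdf, cef, ceg, dfg

so the chain groups are C_0 ≅ Z^7, C_1 ≅ Z^18, C_2 ≅ Z^12.

The boundary map ∂_1: C_1 → C_0 is given by ∂[p,q] = [q] − [p]. For instance
  ∂df = f − d.
As a 7×18 matrix over Z this has rank 6, with invariant factors (1,1,1,1,1,1).

Boundary ∂_2: C_2 → C_1 acts by ∂[p,q,r] = [q,r] − [p,r] + [p,q]. For instance
  ∂acd = cd − ad + ac,
  ∂bdg = dg − bg + bd.
The 18×12 boundary matrix has rank 12 and Smith normal form diag(1,1,1,1,1,1,1,1,1,1,1,2).

Now H_k = ker ∂_k / im ∂_{k+1}, so:

  H_0: rank C_0 − rank ∂_1 = 7 − 6 = 1, and the invariant factors of ∂_1 are all 1, so H_0 = Z.
  H_1: rank ker ∂_1 − rank ∂_2 = (18 − 6) − 12 = 0, and ∂_2 has invariant factor 2 > 1, so H_1 = Z/2.
  H_2: rank ker ∂_2 − rank ∂_3 = (12 − 12) − 0 = 0, and there is no ∂_3, so H_2 = 0.

(K is a triangulation of the real projective plane RP^2.)

H_0 ≅ Z,  H_1 ≅ Z/2,  H_2 = 0.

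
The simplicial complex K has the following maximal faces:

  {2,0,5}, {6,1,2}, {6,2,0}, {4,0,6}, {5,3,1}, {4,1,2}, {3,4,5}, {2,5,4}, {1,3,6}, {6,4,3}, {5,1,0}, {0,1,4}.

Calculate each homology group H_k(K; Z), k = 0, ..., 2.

H_0 ≅ Z,  H_1 ≅ Z/2,  H_2 = 0.

Fix the vertex order 0 < 1 < 2 < 3 < 4 < 5 < 6 and write every simplex with vertices in increasing order. Then dim K = 2 and the simplices of K are:

  0-simplices (7): [0], [1], [2], [3], [4], [5], [6]
  1-simplices (18): [0,1], [0,2], [0,4], [0,5], [0,6], [1,2], [1,3], [1,4], [1,5], [1,6], [2,4], [2,5], [2,6], [3,4], [3,5], [3,6], [4,5], [4,6]
  2-simplices (12): [0,1,4], [0,1,5], [0,2,5], [0,2,6], [0,4,6], [1,2,4], [1,2,6], [1,3,5], [1,3,6], [2,4,5], [3,4,5], [3,4,6]

Hence C_0 ≅ Z^7, C_1 ≅ Z^18, C_2 ≅ Z^12.

Boundary ∂_1: C_1 → C_0 sends each edge [p,q] (with p < q) to q − p.
The 7×18 boundary matrix has rank 6 and Smith normal form diag(1,1,1,1,1,1).

The boundary map ∂_2: C_2 → C_1 sends each 2-simplex [p,q,r] to [q,r] − [p,r] + [p,q]. For instance
  ∂[2,4,5] = [4,5] − [2,5] + [2,4],
  ∂[1,2,4] = [2,4] − [1,4] + [1,2].
The resulting 18×12 matrix has rank 12, and its Smith normal form has invariant factors (1,1,1,1,1,1,1,1,1,1,1,2).

From H_k ≅ ker(∂_k) / im(∂_{k+1}) we obtain:

  H_0: rank C_0 − rank ∂_1 = 7 − 6 = 1, and the invariant factors of ∂_1 are all 1, so H_0 = Z.
  H_1: rank ker ∂_1 − rank ∂_2 = (18 − 6) − 12 = 0, and ∂_2 has invariant factor 2 > 1, so H_1 = Z/2.
  H_2: rank ker ∂_2 − rank ∂_3 = (12 − 12) − 0 = 0, and there is no ∂_3, so H_2 = 0.

As a check, the Euler characteristic is 7 − 18 + 12 = 1, which agrees with 1 − 0 + 0 = 1.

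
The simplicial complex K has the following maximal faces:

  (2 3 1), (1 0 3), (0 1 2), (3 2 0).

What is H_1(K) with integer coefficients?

H_1 = 0.

Fix the vertex order 0 < 1 < 2 < 3 and write every simplex with vertices in increasing order. Then dim K = 2 and the simplices of K are:

  0-simplices (4): [0], [1], [2], [3]
  1-simplices (6): [0,1], [0,2], [0,3], [1,2], [1,3], [2,3]
  2-simplices (4): [0,1,2], [0,1,3], [0,2,3], [1,2,3]

Hence C_0 ≅ Z^4, C_1 ≅ Z^6, C_2 ≅ Z^4.

Boundary ∂_1: C_1 → C_0 is given by ∂[p,q] = [q] − [p].
The 4×6 boundary matrix has rank 3 and Smith normal form diag(1,1,1).

∂_2: C_2 → C_1 sends each 2-simplex [p,q,r] to [q,r] − [p,r] + [p,q]. For instance
  ∂[1,2,3] = [2,3] − [1,3] + [1,2],
  ∂[0,1,3] = [1,3] − [0,3] + [0,1].
The 6×4 boundary matrix has rank 3 and Smith normal form diag(1,1,1).

Computing H_k = (kernel of ∂_k) / (image of ∂_{k+1}):

  H_1: rank ker ∂_1 − rank ∂_2 = (6 − 3) − 3 = 0, and the invariant factors of ∂_2 are all 1, so H_1 ≅ 0.

(K is a triangulation of the 2-sphere S^2.)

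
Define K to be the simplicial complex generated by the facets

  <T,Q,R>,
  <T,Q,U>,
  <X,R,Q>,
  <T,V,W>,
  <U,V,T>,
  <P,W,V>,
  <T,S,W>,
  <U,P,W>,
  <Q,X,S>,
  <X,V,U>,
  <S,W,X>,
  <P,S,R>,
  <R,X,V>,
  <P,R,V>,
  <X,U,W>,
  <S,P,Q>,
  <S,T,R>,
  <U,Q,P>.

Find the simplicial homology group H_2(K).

Take the total order P < Q < R < S < T < U < V < W < X on the vertex set. Then K (dimension 2) consists of the simplices:

  0-simplices (9): P, Q, R, S, T, U, V, W, X
  1-simplices (27): PQ, PR, PS, PU, PV, PW, QR, QS, QT, QU, QX, RS, RT, RV, RX, ST, SW, SX, TU, TV, TW, UV, UW, UX, VW, VX, WX
  2-simplices (18): PQS, PQU, PRS, PRV, PUW, PVW, QRT, QRX, QSX, QTU, RST, RVX, STW, SWX, TUV, TVW, UVX, UWX

Hence C_0 ≅ Z^9, C_1 ≅ Z^27, C_2 ≅ Z^18.

The boundary map ∂_1: C_1 → C_0 is given by ∂[p,q] = [q] − [p]. For instance
  ∂QS = S − Q.
This gives a 9×27 integer matrix of rank 8; reducing to Smith normal form yields diagonal entries (1,1,1,1,1,1,1,1).

Boundary ∂_2: C_2 → C_1 acts by ∂[p,q,r] = [q,r] − [p,r] + [p,q]. For instance
  ∂PRV = RV − PV + PR,
  ∂PVW = VW − PW + PV.
The 27×18 boundary matrix has rank 18 and Smith normal form diag(1,1,1,1,1,1,1,1,1,1,1,1,1,1,1,1,1,2).

From H_k ≅ ker(∂_k) / im(∂_{k+1}) we obtain:

  H_2: rank ker ∂_2 − rank ∂_3 = (18 − 18) − 0 = 0, and there is no ∂_3, so H_2 = 0.

H_2 ≅ 0.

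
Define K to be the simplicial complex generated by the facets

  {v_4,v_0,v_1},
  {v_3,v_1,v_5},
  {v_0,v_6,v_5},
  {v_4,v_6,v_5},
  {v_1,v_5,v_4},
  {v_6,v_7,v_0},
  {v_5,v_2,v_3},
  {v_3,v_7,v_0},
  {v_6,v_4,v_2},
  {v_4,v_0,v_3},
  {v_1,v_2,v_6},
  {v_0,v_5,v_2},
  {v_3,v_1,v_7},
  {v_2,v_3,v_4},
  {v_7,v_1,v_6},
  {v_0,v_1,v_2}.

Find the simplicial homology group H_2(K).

Fix the vertex order v_0 < v_1 < v_2 < v_3 < v_4 < v_5 < v_6 < v_7 and write every simplex with vertices in increasing order. Then dim K = 2 and the simplices of K are:

  0-simplices (8): [v_0], [v_1], [v_2], [v_3], [v_4], [v_5], [v_6], [v_7]
  1-simplices (24): (24 of them)
  2-simplices (16): (16 of them)

so the chain groups are C_0 ≅ Z^8, C_1 ≅ Z^24, C_2 ≅ Z^16.

Boundary ∂_1: C_1 → C_0 maps an edge to its endpoints' difference, ∂[p,q] = q − p.
As a 8×24 matrix over Z this has rank 7, with invariant factors (1,1,1,1,1,1,1).

∂_2: C_2 → C_1 maps a triangle to the signed sum of its edges. For instance
  ∂[v_0,v_3,v_7] = [v_3,v_7] − [v_0,v_7] + [v_0,v_3],
  ∂[v_0,v_1,v_2] = [v_1,v_2] − [v_0,v_2] + [v_0,v_1].
As a 24×16 matrix over Z this has rank 15, with invariant factors (1,1,1,1,1,1,1,1,1,1,1,1,1,1,1).

From H_k ≅ ker(∂_k) / im(∂_{k+1}) we obtain:

  H_2: rank ker ∂_2 − rank ∂_3 = (16 − 15) − 0 = 1, and there is no ∂_3, so H_2 ≅ Z.

(K is a triangulation of the torus T^2.)

H_2 ≅ Z.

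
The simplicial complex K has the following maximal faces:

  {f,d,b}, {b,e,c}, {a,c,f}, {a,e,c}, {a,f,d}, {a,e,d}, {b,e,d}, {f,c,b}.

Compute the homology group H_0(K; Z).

H_0 ≅ Z.

Order the vertices as a < b < c < d < e < f. Listing each simplex with vertices in this order, K has dimension 2 with simplices:

  0-simplices (6): a, b, c, d, e, f
  1-simplices (12): ac, ad, ae, af, bc, bd, be, bf, ce, cf, de, df
  2-simplices (8): ace, acf, ade, adf, bce, bcf, bde, bdf

giving chain groups C_0 ≅ Z^6, C_1 ≅ Z^12, C_2 ≅ Z^8.

Boundary ∂_1: C_1 → C_0 maps an edge to its endpoints' difference, ∂[p,q] = q − p.
The resulting 6×12 matrix has rank 5, and its Smith normal form has invariant factors (1,1,1,1,1).

Boundary ∂_2: C_2 → C_1 acts by ∂[p,q,r] = [q,r] − [p,r] + [p,q]. For instance
  ∂ace = ce − ae + ac,
  ∂bce = ce − be + bc.
The 12×8 boundary matrix has rank 7 and Smith normal form diag(1,1,1,1,1,1,1).

Computing H_k = (kernel of ∂_k) / (image of ∂_{k+1}):

  H_0: rank C_0 − rank ∂_1 = 6 − 5 = 1, and the invariant factors of ∂_1 are all 1, so H_0 ≅ Z.

(K is a triangulation of the 2-sphere S^2.)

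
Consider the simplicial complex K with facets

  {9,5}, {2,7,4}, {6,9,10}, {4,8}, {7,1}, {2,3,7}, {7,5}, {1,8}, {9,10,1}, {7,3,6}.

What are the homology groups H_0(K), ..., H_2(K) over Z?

H_0 ≅ Z,  H_1 ≅ Z^3,  H_2 = 0.

Order the vertices as 1 < 2 < 3 < 4 < 5 < 6 < 7 < 8 < 9 < 10. Listing each simplex with vertices in this order, K has dimension 2 with simplices:

  0-simplices (10): [1], [2], [3], [4], [5], [6], [7], [8], [9], [10]
  1-simplices (17): [1,7], [1,8], [1,9], [1,10], [2,3], [2,4], [2,7], [3,6], [3,7], [4,7], [4,8], [5,7], [5,9], [6,7], [6,9], [6,10], [9,10]
  2-simplices (5): [1,9,10], [2,3,7], [2,4,7], [3,6,7], [6,9,10]

so the chain groups are C_0 ≅ Z^10, C_1 ≅ Z^17, C_2 ≅ Z^5.

∂_1: C_1 → C_0 sends each edge [p,q] (with p < q) to q − p. For instance
  ∂[5,7] = [7] − [5].
The resulting 10×17 matrix has rank 9, and its Smith normal form has invariant factors (1,1,1,1,1,1,1,1,1).

Boundary ∂_2: C_2 → C_1 maps a triangle to the signed sum of its edges. For instance
  ∂[3,6,7] = [6,7] − [3,7] + [3,6],
  ∂[2,3,7] = [3,7] − [2,7] + [2,3].
As a 17×5 matrix over Z this has rank 5, with invariant factors (1,1,1,1,1).

Reading off H_k = ker ∂_k / im ∂_{k+1}:

  H_0: rank C_0 − rank ∂_1 = 10 − 9 = 1, and the invariant factors of ∂_1 are all 1, so H_0 = Z.
  H_1: rank ker ∂_1 − rank ∂_2 = (17 − 9) − 5 = 3, and the invariant factors of ∂_2 are all 1, so H_1 = Z^3.
  H_2: rank ker ∂_2 − rank ∂_3 = (5 − 5) − 0 = 0, and there is no ∂_3, so H_2 = 0.

As a check, the Euler characteristic is 10 − 17 + 5 = -2, which agrees with 1 − 3 + 0 = -2.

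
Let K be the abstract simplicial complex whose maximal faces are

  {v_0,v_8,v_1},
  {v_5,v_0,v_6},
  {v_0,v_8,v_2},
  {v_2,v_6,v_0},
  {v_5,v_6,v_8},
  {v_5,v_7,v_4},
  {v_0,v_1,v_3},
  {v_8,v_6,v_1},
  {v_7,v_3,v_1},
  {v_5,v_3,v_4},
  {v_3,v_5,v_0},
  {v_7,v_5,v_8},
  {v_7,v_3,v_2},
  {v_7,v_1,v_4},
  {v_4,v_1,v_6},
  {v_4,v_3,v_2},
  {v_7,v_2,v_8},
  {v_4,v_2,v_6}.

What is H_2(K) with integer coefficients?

Take the total order v_0 < v_1 < v_2 < v_3 < v_4 < v_5 < v_6 < v_7 < v_8 on the vertex set. Then K (dimension 2) consists of the simplices:

  0-simplices (9): [v_0], [v_1], [v_2], [v_3], [v_4], [v_5], [v_6], [v_7], [v_8]
  1-simplices (27): (27 of them)
  2-simplices (18): (18 of them)

Hence C_0 ≅ Z^9, C_1 ≅ Z^27, C_2 ≅ Z^18.

∂_1: C_1 → C_0 sends each edge [p,q] (with p < q) to q − p.
As a 9×27 matrix over Z this has rank 8, with invariant factors (1,1,1,1,1,1,1,1).

Boundary ∂_2: C_2 → C_1 sends each 2-simplex [p,q,r] to [q,r] − [p,r] + [p,q]. For instance
  ∂[v_1,v_6,v_8] = [v_6,v_8] − [v_1,v_8] + [v_1,v_6],
  ∂[v_3,v_4,v_5] = [v_4,v_5] − [v_3,v_5] + [v_3,v_4].
As a 27×18 matrix over Z this has rank 18, with invariant factors (1,1,1,1,1,1,1,1,1,1,1,1,1,1,1,1,1,2).

Now H_k = ker ∂_k / im ∂_{k+1}, so:

  H_2: rank ker ∂_2 − rank ∂_3 = (18 − 18) − 0 = 0, and there is no ∂_3, so H_2 ≅ 0.

H_2 = 0.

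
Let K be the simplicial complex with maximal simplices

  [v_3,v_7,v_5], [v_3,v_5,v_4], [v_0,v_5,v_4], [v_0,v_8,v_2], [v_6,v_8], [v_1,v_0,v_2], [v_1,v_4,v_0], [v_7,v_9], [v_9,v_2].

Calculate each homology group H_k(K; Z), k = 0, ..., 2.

We work with the vertex ordering v_0 < v_1 < v_2 < v_3 < v_4 < v_5 < v_6 < v_7 < v_8 < v_9. The simplices of K, each written with vertices in increasing order, are:

  0-simplices (10): [v_0], [v_1], [v_2], [v_3], [v_4], [v_5], [v_6], [v_7], [v_8], [v_9]
  1-simplices (16): (16 of them)
  2-simplices (6): [v_0,v_1,v_2], [v_0,v_1,v_4], [v_0,v_2,v_8], [v_0,v_4,v_5], [v_3,v_4,v_5], [v_3,v_5,v_7]

so the chain groups are C_0 ≅ Z^10, C_1 ≅ Z^16, C_2 ≅ Z^6.

The boundary map ∂_1: C_1 → C_0 maps an edge to its endpoints' difference, ∂[p,q] = q − p. For instance
  ∂[v_2,v_8] = [v_8] − [v_2].
The resulting 10×16 matrix has rank 9, and its Smith normal form has invariant factors (1,1,1,1,1,1,1,1,1).

The boundary map ∂_2: C_2 → C_1 maps a triangle to the signed sum of its edges. For instance
  ∂[v_0,v_1,v_2] = [v_1,v_2] − [v_0,v_2] + [v_0,v_1],
  ∂[v_0,v_4,v_5] = [v_4,v_5] − [v_0,v_5] + [v_0,v_4].
As a 16×6 matrix over Z this has rank 6, with invariant factors (1,1,1,1,1,1).

Reading off H_k = ker ∂_k / im ∂_{k+1}:

  H_0: rank C_0 − rank ∂_1 = 10 − 9 = 1, and the invariant factors of ∂_1 are all 1, so H_0 ≅ Z.
  H_1: rank ker ∂_1 − rank ∂_2 = (16 − 9) − 6 = 1, and the invariant factors of ∂_2 are all 1, so H_1 ≅ Z.
  H_2: rank ker ∂_2 − rank ∂_3 = (6 − 6) − 0 = 0, and there is no ∂_3, so H_2 ≅ 0.

H_0 = Z,  H_1 = Z,  H_2 = 0.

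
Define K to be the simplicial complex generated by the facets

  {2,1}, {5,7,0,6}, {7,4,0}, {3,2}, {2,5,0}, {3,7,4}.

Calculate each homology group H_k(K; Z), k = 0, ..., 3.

K has 8 vertices, 14 edges, 7 triangles, 1 3-simplex.
rank ∂_0 = 0, rank ∂_1 = 7 ⇒ b_0 = 8 − 0 − 7 = 1; all invariant factors of ∂_1 are 1 so no torsion. So H_0 = Z.
rank ∂_1 = 7, rank ∂_2 = 6 ⇒ b_1 = 14 − 7 − 6 = 1; all invariant factors of ∂_2 are 1 so no torsion. So H_1 = Z.
rank ∂_2 = 6, rank ∂_3 = 1 ⇒ b_2 = 7 − 6 − 1 = 0; all invariant factors of ∂_3 are 1 so no torsion. So H_2 = 0.
rank ∂_3 = 1, rank ∂_4 = 0 ⇒ b_3 = 1 − 1 − 0 = 0. So H_3 = 0.

H_0 = Z,  H_1 = Z,  H_2 = 0,  H_3 = 0.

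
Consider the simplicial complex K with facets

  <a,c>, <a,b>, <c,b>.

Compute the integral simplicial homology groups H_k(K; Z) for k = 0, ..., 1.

K has 3 vertices, 3 edges.
rank ∂_0 = 0, rank ∂_1 = 2 ⇒ b_0 = 3 − 0 − 2 = 1; all invariant factors of ∂_1 are 1 so no torsion. So H_0 ≅ Z.
rank ∂_1 = 2, rank ∂_2 = 0 ⇒ b_1 = 3 − 2 − 0 = 1. So H_1 ≅ Z.

H_0 = Z,  H_1 = Z.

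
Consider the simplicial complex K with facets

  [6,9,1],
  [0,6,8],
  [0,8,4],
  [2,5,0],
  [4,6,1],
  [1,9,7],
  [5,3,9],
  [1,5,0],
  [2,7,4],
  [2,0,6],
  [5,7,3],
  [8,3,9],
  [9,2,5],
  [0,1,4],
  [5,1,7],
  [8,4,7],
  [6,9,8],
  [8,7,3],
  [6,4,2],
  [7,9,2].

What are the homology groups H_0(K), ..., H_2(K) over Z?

Fix the vertex order 0 < 1 < 2 < 3 < 4 < 5 < 6 < 7 < 8 < 9 and write every simplex with vertices in increasing order. Then dim K = 2 and the simplices of K are:

  0-simplices (10): [0], [1], [2], [3], [4], [5], [6], [7], [8], [9]
  1-simplices (30): (30 of them)
  2-simplices (20): (20 of them)

so the chain groups are C_0 ≅ Z^10, C_1 ≅ Z^30, C_2 ≅ Z^20.

The boundary map ∂_1: C_1 → C_0 sends each edge [p,q] (with p < q) to q − p.
The resulting 10×30 matrix has rank 9, and its Smith normal form has invariant factors (1,1,1,1,1,1,1,1,1).

The boundary map ∂_2: C_2 → C_1 maps a triangle to the signed sum of its edges. For instance
  ∂[1,4,6] = [4,6] − [1,6] + [1,4],
  ∂[2,4,7] = [4,7] − [2,7] + [2,4].
This gives a 30×20 integer matrix of rank 20; reducing to Smith normal form yields diagonal entries (1,1,1,1,1,1,1,1,1,1,1,1,1,1,1,1,1,1,1,2).

Reading off H_k = ker ∂_k / im ∂_{k+1}:

  H_0: rank C_0 − rank ∂_1 = 10 − 9 = 1, and the invariant factors of ∂_1 are all 1, so H_0 ≅ Z.
  H_1: rank ker ∂_1 − rank ∂_2 = (30 − 9) − 20 = 1, and ∂_2 has invariant factor 2 > 1, so H_1 ≅ Z ⊕ Z_2.
  H_2: rank ker ∂_2 − rank ∂_3 = (20 − 20) − 0 = 0, and there is no ∂_3, so H_2 ≅ 0.

H_0 = Z,  H_1 = Z ⊕ Z_2,  H_2 = 0.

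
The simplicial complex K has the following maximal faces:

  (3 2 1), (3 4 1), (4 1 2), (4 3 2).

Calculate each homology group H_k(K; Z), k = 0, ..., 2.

H_0 ≅ Z,  H_1 = 0,  H_2 ≅ Z.

Order the vertices as 1 < 2 < 3 < 4. Listing each simplex with vertices in this order, K has dimension 2 with simplices:

  0-simplices (4): [1], [2], [3], [4]
  1-simplices (6): [1,2], [1,3], [1,4], [2,3], [2,4], [3,4]
  2-simplices (4): [1,2,3], [1,2,4], [1,3,4], [2,3,4]

so the chain groups are C_0 ≅ Z^4, C_1 ≅ Z^6, C_2 ≅ Z^4.

The boundary map ∂_1: C_1 → C_0 sends each edge [p,q] (with p < q) to q − p. For instance
  ∂[3,4] = [4] − [3].
This gives a 4×6 integer matrix of rank 3; reducing to Smith normal form yields diagonal entries (1,1,1).

Boundary ∂_2: C_2 → C_1 sends each 2-simplex [p,q,r] to [q,r] − [p,r] + [p,q]. For instance
  ∂[2,3,4] = [3,4] − [2,4] + [2,3],
  ∂[1,2,3] = [2,3] − [1,3] + [1,2].
As a 6×4 matrix over Z this has rank 3, with invariant factors (1,1,1).

Computing H_k = (kernel of ∂_k) / (image of ∂_{k+1}):

  H_0: rank C_0 − rank ∂_1 = 4 − 3 = 1, and the invariant factors of ∂_1 are all 1, so H_0 = Z.
  H_1: rank ker ∂_1 − rank ∂_2 = (6 − 3) − 3 = 0, and the invariant factors of ∂_2 are all 1, so H_1 = 0.
  H_2: rank ker ∂_2 − rank ∂_3 = (4 − 3) − 0 = 1, and there is no ∂_3, so H_2 = Z.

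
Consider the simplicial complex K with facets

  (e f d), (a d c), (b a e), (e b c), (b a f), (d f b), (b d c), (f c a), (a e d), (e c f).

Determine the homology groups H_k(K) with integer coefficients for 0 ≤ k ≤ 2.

H_0 = Z,  H_1 = Z/2,  H_2 = 0.

Take the total order a < b < c < d < e < f on the vertex set. Then K (dimension 2) consists of the simplices:

  0-simplices (6): a, b, c, d, e, f
  1-simplices (15): ab, ac, ad, ae, af, bc, bd, be, bf, cd, ce, cf, de, df, ef
  2-simplices (10): abe, abf, acd, acf, ade, bcd, bce, bdf, cef, def

Hence C_0 ≅ Z^6, C_1 ≅ Z^15, C_2 ≅ Z^10.

The boundary map ∂_1: C_1 → C_0 sends each edge [p,q] (with p < q) to q − p.
As a 6×15 matrix over Z this has rank 5, with invariant factors (1,1,1,1,1).

∂_2: C_2 → C_1 acts by ∂[p,q,r] = [q,r] − [p,r] + [p,q]. For instance
  ∂cef = ef − cf + ce,
  ∂bcd = cd − bd + bc.
The resulting 15×10 matrix has rank 10, and its Smith normal form has invariant factors (1,1,1,1,1,1,1,1,1,2).

Reading off H_k = ker ∂_k / im ∂_{k+1}:

  H_0: rank C_0 − rank ∂_1 = 6 − 5 = 1, and the invariant factors of ∂_1 are all 1, so H_0 ≅ Z.
  H_1: rank ker ∂_1 − rank ∂_2 = (15 − 5) − 10 = 0, and ∂_2 has invariant factor 2 > 1, so H_1 ≅ Z/2.
  H_2: rank ker ∂_2 − rank ∂_3 = (10 − 10) − 0 = 0, and there is no ∂_3, so H_2 ≅ 0.

(K is a triangulation of the real projective plane RP^2.)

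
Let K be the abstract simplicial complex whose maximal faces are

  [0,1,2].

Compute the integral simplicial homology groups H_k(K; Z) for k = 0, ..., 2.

Order the vertices as 0 < 1 < 2. Listing each simplex with vertices in this order, K has dimension 2 with simplices:

  0-simplices (3): [0], [1], [2]
  1-simplices (3): [0,1], [0,2], [1,2]
  2-simplices (1): [0,1,2]

Hence C_0 ≅ Z^3, C_1 ≅ Z^3, C_2 ≅ Z^1.

The boundary map ∂_1: C_1 → C_0 sends each edge [p,q] (with p < q) to q − p. For instance
  ∂[1,2] = [2] − [1].
This gives a 3×3 integer matrix of rank 2; reducing to Smith normal form yields diagonal entries (1,1).

The boundary map ∂_2: C_2 → C_1 maps a triangle to the signed sum of its edges. For instance
  ∂[0,1,2] = [1,2] − [0,2] + [0,1].
This gives a 3×1 integer matrix of rank 1; reducing to Smith normal form yields diagonal entries (1).

Now H_k = ker ∂_k / im ∂_{k+1}, so:

  H_0: rank C_0 − rank ∂_1 = 3 − 2 = 1, and the invariant factors of ∂_1 are all 1, so H_0 = Z.
  H_1: rank ker ∂_1 − rank ∂_2 = (3 − 2) − 1 = 0, and the invariant factors of ∂_2 are all 1, so H_1 = 0.
  H_2: rank ker ∂_2 − rank ∂_3 = (1 − 1) − 0 = 0, and there is no ∂_3, so H_2 = 0.

As a check, the Euler characteristic is 3 − 3 + 1 = 1, which agrees with 1 − 0 + 0 = 1.

H_0 ≅ Z,  H_1 = 0,  H_2 = 0.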